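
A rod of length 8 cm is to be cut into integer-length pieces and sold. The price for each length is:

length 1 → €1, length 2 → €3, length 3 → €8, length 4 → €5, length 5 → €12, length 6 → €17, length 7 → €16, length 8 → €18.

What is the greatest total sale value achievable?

20

Consider every possible first cut. R[k] is the best of p[i]+R[k−i] over all sellable i≤k.
R[1] = 1
R[2] = 3
R[3] = 8
R[4] = 9  (first piece 1, then R[3]=8)
R[5] = 12
R[6] = 17
R[7] = 18  (first piece 1, then R[6]=17)
R[8] = 20  (first piece 2, then R[6]=17)
One optimal cutting: 6 + 2 → €17 + €3 = €20.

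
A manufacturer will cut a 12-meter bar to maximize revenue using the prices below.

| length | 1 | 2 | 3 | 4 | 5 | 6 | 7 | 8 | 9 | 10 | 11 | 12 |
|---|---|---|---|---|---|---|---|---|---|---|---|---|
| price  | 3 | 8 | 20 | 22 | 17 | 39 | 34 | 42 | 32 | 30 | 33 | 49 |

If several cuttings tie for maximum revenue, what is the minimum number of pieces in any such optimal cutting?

Build r[k] bottom-up: r[k] = max over allowed piece i of (p[i] + r[k−i]).
r[1] = 3
r[2] = max(3+3, 8+0) = 8
r[3] = max(3+8, 8+3, 20+0) = 20
r[4] = max(3+20, 8+8, 20+3, 22+0) = 23
r[5] = max(3+23, 8+20, 20+8, 22+3, 17+0) = 28
r[6] = max(3+28, 8+23, 20+20, 22+8, 17+3, 39+0) = 40
r[7] = max(3+40, 8+28, 20+23, …, 39+3, 34+0) = 43
r[8] = max(3+43, 8+40, 20+28, …, 34+3, 42+0) = 48
r[9] = max(3+48, 8+43, 20+40, …, 42+3, 32+0) = 60
r[10] = max(3+60, 8+48, 20+43, …, 32+3, 30+0) = 63
r[11] = max(3+63, 8+60, 20+48, …, 30+3, 33+0) = 68
r[12] = max(3+68, 8+63, 20+60, …, 33+3, 49+0) = 80
Maximum revenue is €80.
Now minimize piece count subject to staying optimal: for each k, pieces[k] = 1 + min over i with p[i]+r[k−i]=r[k] of pieces[k−i].
pieces[9] = 3
pieces[10] = 4
pieces[11] = 4
pieces[12] = 4

4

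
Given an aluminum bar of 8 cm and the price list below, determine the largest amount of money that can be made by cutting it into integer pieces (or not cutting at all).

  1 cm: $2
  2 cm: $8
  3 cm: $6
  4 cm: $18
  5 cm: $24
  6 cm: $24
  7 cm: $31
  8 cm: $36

36

Consider every possible first cut. v[k] is the best of p[i]+v[k−i] over all sellable i≤k.
v[1] = 2
v[2] = 8
v[3] = 10  (first piece 1, then v[2]=8)
v[4] = 18
v[5] = 24
v[6] = 26  (first piece 1, then v[5]=24)
v[7] = 32  (first piece 2, then v[5]=24)
v[8] = 36  (first piece 4, then v[4]=18)
One optimal cutting: 4 + 4 → $18 + $18 = $36.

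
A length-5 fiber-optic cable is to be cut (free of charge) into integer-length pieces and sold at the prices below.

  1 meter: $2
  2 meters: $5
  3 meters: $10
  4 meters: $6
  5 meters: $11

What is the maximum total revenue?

15

Let v[k] be the best obtainable value from length k. For each k, try every first piece i and keep the best of price[i] + v[k−i].
v[1] = 2
v[2] = 5
v[3] = 10
v[4] = 12  (first piece 1, then v[3]=10)
v[5] = 15  (first piece 2, then v[3]=10)
One optimal cutting: 3 + 2 → $10 + $5 = $15.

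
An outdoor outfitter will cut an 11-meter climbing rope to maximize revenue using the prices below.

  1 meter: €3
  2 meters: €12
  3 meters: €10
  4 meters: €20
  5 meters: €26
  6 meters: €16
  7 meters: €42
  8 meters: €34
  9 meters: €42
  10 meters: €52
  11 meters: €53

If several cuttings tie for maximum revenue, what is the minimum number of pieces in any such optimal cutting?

3

Build r[k] bottom-up: r[k] = max over allowed piece i of (p[i] + r[k−i]).
r[1] = 3
r[2] = max(3+3, 12+0) = 12
r[3] = max(3+12, 12+3, 10+0) = 15
r[4] = max(3+15, 12+12, 10+3, 20+0) = 24
r[5] = max(3+24, 12+15, 10+12, 20+3, 26+0) = 27
r[6] = max(3+27, 12+24, 10+15, 20+12, 26+3, 16+0) = 36
r[7] = max(3+36, 12+27, 10+24, …, 16+3, 42+0) = 42
r[8] = max(3+42, 12+36, 10+27, …, 42+3, 34+0) = 48
r[9] = max(3+48, 12+42, 10+36, …, 34+3, 42+0) = 54
r[10] = max(3+54, 12+48, 10+42, …, 42+3, 52+0) = 60
r[11] = max(3+60, 12+54, 10+48, …, 52+3, 53+0) = 66
Maximum revenue is €66.
Now minimize piece count subject to staying optimal: for each k, pieces[k] = 1 + min over i with p[i]+r[k−i]=r[k] of pieces[k−i].
pieces[8] = 4
pieces[9] = 2
pieces[10] = 5
pieces[11] = 3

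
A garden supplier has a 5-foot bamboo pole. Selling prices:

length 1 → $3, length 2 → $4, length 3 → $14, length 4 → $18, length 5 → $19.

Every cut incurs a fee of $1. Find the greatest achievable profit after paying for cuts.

20

Let r[k] be the best obtainable value from length k. For each k, try every first piece i and keep the best of price[i] + r[k−i] minus the 1 cut fee when i<k.
r[1] = 3
r[2] = max(3+3-1, 4+0) = 5
r[3] = max(3+5-1, 4+3-1, 14+0) = 14
r[4] = max(3+14-1, 4+5-1, 14+3-1, 18+0) = 18
r[5] = max(3+18-1, 4+14-1, 14+5-1, 18+3-1, 19+0) = 20
One optimal plan: pieces 4 + 1 (1 cut) → $21 − $1 = $20.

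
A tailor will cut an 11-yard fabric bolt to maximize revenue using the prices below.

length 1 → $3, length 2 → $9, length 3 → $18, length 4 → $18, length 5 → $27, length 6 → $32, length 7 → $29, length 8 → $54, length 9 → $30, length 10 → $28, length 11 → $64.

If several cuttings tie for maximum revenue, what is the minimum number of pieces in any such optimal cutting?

2

Let r[k] be the best obtainable value from length k. For each k, try every first piece i and keep the best of price[i] + r[k−i].
r[1] = 3
r[2] = 9
r[3] = 18
r[4] = 21  (first piece 1, then r[3]=18)
r[5] = 27  (first piece 2, then r[3]=18)
r[6] = 36  (first piece 3, then r[3]=18)
r[7] = 39  (first piece 1, then r[6]=36)
r[8] = 54
r[9] = 57  (first piece 1, then r[8]=54)
r[10] = 63  (first piece 2, then r[8]=54)
r[11] = 72  (first piece 3, then r[8]=54)
Maximum revenue is $72.
Now minimize piece count subject to staying optimal: for each k, pieces[k] = 1 + min over i with p[i]+r[k−i]=r[k] of pieces[k−i].
pieces[8] = 1
pieces[9] = 2
pieces[10] = 2
pieces[11] = 2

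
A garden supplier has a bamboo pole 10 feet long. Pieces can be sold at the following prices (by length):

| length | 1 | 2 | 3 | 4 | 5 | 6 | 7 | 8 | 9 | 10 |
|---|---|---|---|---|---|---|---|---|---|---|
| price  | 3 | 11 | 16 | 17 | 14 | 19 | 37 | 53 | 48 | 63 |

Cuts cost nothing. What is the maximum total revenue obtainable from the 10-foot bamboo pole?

64

Build v[k] bottom-up: v[k] = max over allowed piece i of (p[i] + v[k−i]).
v[1] = 3
v[2] = max(3+3, 11+0) = 11
v[3] = max(3+11, 11+3, 16+0) = 16
v[4] = max(3+16, 11+11, 16+3, 17+0) = 22
v[5] = max(3+22, 11+16, 16+11, 17+3, 14+0) = 27
v[6] = max(3+27, 11+22, 16+16, 17+11, 14+3, 19+0) = 33
v[7] = max(3+33, 11+27, 16+22, …, 19+3, 37+0) = 38
v[8] = max(3+38, 11+33, 16+27, …, 37+3, 53+0) = 53
v[9] = max(3+53, 11+38, 16+33, …, 53+3, 48+0) = 56
v[10] = max(3+56, 11+53, 16+38, …, 48+3, 63+0) = 64
One optimal cutting: 8 + 2 → $53 + $11 = $64.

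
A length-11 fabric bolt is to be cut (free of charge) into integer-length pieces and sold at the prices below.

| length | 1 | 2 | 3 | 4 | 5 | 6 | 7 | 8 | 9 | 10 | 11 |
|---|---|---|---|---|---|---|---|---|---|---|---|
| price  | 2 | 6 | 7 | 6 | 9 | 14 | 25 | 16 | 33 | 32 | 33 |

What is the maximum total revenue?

Consider every possible first cut. best[k] is the best of p[i]+best[k−i] over all sellable i≤k.
best[1] = 2
best[2] = 6
best[3] = 8  (first piece 1, then best[2]=6)
best[4] = 12  (first piece 2, then best[2]=6)
best[5] = 14  (first piece 1, then best[4]=12)
best[6] = 18  (first piece 2, then best[4]=12)
best[7] = 25
best[8] = 27  (first piece 1, then best[7]=25)
best[9] = 33
best[10] = 35  (first piece 1, then best[9]=33)
best[11] = 39  (first piece 2, then best[9]=33)
One optimal cutting: 9 + 2 → $33 + $6 = $39.

39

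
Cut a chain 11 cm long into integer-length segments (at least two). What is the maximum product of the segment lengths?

Fill m[k] for k=2..11: at each k try every first piece i and multiply by the better of (k−i) uncut or m[k−i].
Small cases: m[2]=1, m[3]=2, m[4]=4.
m[5] = max(1×4, 2×3, 3×2, 4×1) = 6
m[6] = max(1×6, 2×4, 3×3, 4×2, 5×1) = 9
m[7] = max(1×9, 2×6, 3×4, 4×3, 5×2, 6×1) = 12
m[8] = max(1×12, 2×9, 3×6, …, 6×2, 7×1) = 18
m[9] = max(1×18, 2×12, 3×9, …, 7×2, 8×1) = 27
m[10] = max(1×27, 2×18, 3×12, …, 8×2, 9×1) = 36
m[11] = max(1×36, 2×27, 3×18, …, 9×2, 10×1) = 54
One optimal split: 3 + 3 + 3 + 2; product 3×3×3×2 = 54.

54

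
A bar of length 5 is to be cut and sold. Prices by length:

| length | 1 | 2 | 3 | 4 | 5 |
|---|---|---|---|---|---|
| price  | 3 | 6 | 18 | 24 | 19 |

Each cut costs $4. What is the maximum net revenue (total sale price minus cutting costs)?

23

Let v[k] be the best obtainable value from length k. For each k, try every first piece i and keep the best of price[i] + v[k−i] minus the 4 cut fee when i<k.
v[1] = 3
v[2] = max(3+3-4, 6+0) = 6
v[3] = max(3+6-4, 6+3-4, 18+0) = 18
v[4] = max(3+18-4, 6+6-4, 18+3-4, 24+0) = 24
v[5] = max(3+24-4, 6+18-4, 18+6-4, 24+3-4, 19+0) = 23
One optimal plan: pieces 4 + 1 (1 cut) → $27 − $4 = $23.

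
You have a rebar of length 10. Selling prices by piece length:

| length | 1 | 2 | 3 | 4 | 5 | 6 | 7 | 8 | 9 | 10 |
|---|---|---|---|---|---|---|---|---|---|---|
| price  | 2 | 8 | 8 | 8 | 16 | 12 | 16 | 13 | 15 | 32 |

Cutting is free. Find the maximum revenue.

40

Let r[k] be the best obtainable value from length k. For each k, try every first piece i and keep the best of price[i] + r[k−i].
r[1] = 2
r[2] = 8
r[3] = 10  (first piece 1, then r[2]=8)
r[4] = 16  (first piece 2, then r[2]=8)
r[5] = 18  (first piece 1, then r[4]=16)
r[6] = 24  (first piece 2, then r[4]=16)
r[7] = 26  (first piece 1, then r[6]=24)
r[8] = 32  (first piece 2, then r[6]=24)
r[9] = 34  (first piece 1, then r[8]=32)
r[10] = 40  (first piece 2, then r[8]=32)
One optimal cutting: 2 + 2 + 2 + 2 + 2 → ₹8 + ₹8 + ₹8 + ₹8 + ₹8 = ₹40.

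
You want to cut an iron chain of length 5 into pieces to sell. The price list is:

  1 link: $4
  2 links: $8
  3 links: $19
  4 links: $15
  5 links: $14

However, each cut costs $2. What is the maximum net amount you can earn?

Let net[k] be the best obtainable value from length k. For each k, try every first piece i and keep the best of price[i] + net[k−i] minus the 2 cut fee when i<k.
net[1] = 4
net[2] = 8
net[3] = 19
net[4] = 21  (first piece 1, then net[3]=19)
net[5] = 25  (first piece 2, then net[3]=19)
One optimal plan: pieces 3 + 2 (1 cut) → $27 − $2 = $25.

25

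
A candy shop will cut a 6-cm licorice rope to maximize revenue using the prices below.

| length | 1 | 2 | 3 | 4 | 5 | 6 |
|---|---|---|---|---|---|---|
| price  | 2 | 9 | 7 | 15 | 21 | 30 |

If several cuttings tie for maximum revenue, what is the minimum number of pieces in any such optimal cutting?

1

Consider every possible first cut. r[k] is the best of p[i]+r[k−i] over all sellable i≤k.
r[1] = 2
r[2] = max(2+2, 9+0) = 9
r[3] = max(2+9, 9+2, 7+0) = 11
r[4] = max(2+11, 9+9, 7+2, 15+0) = 18
r[5] = max(2+18, 9+11, 7+9, 15+2, 21+0) = 21
r[6] = max(2+21, 9+18, 7+11, 15+9, 21+2, 30+0) = 30
Maximum revenue is ¢30.
Now minimize piece count subject to staying optimal: for each k, pieces[k] = 1 + min over i with p[i]+r[k−i]=r[k] of pieces[k−i].
pieces[3] = 2
pieces[4] = 2
pieces[5] = 1
pieces[6] = 1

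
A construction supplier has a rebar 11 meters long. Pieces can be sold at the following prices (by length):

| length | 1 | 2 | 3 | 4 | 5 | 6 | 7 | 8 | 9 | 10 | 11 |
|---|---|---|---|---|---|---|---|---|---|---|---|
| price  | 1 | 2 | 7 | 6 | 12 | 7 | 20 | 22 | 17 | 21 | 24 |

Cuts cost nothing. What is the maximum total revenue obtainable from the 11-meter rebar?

Build R[k] bottom-up: R[k] = max over allowed piece i of (p[i] + R[k−i]).
R[1] = 1
R[2] = 2  (first piece 1, then R[1]=1)
R[3] = 7
R[4] = 8  (first piece 1, then R[3]=7)
R[5] = 12
R[6] = 14  (first piece 3, then R[3]=7)
R[7] = 20
R[8] = 22
R[9] = 23  (first piece 1, then R[8]=22)
R[10] = 27  (first piece 3, then R[7]=20)
R[11] = 29  (first piece 3, then R[8]=22)
One optimal cutting: 8 + 3 → ₹22 + ₹7 = ₹29.

29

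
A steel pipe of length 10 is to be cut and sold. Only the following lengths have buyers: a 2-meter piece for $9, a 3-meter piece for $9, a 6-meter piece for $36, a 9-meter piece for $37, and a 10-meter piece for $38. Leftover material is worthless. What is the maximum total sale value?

Consider every possible first cut. r[k] is the best of p[i]+r[k−i] over all sellable i≤k.
r[1] = 0
r[2] = 9
r[3] = 9
r[4] = 18  (first piece 2, then r[2]=9)
r[5] = 18
r[6] = 36
r[7] = 36
r[8] = 45  (first piece 2, then r[6]=36)
r[9] = 45
r[10] = 54  (first piece 2, then r[8]=45)
One optimal cutting: 6 + 2 + 2 → $54.

54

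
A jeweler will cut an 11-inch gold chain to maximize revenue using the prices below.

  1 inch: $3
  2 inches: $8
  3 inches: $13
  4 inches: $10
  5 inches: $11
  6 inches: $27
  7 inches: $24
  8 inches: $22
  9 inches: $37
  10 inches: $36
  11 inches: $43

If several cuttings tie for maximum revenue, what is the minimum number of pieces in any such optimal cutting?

Consider every possible first cut. r[k] is the best of p[i]+r[k−i] over all sellable i≤k.
r[1] = 3
r[2] = 8
r[3] = 13
r[4] = 16  (first piece 1, then r[3]=13)
r[5] = 21  (first piece 2, then r[3]=13)
r[6] = 27
r[7] = 30  (first piece 1, then r[6]=27)
r[8] = 35  (first piece 2, then r[6]=27)
r[9] = 40  (first piece 3, then r[6]=27)
r[10] = 43  (first piece 1, then r[9]=40)
r[11] = 48  (first piece 2, then r[9]=40)
Maximum revenue is $48.
Now minimize piece count subject to staying optimal: for each k, pieces[k] = 1 + min over i with p[i]+r[k−i]=r[k] of pieces[k−i].
pieces[8] = 2
pieces[9] = 2
pieces[10] = 3
pieces[11] = 3

3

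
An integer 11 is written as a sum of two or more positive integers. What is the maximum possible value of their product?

54

Let m[k] be the best product for length k (with at least one cut). For each first piece i, the rest contributes max(k−i, m[k−i]).
m[2] = 1*max(1,0) = 1*1 = 1
m[3] = 1*max(2,1) = 1*2 = 2
m[4] = 2*max(2,1) = 2*2 = 4
m[5] = 2*max(3,2) = 2*3 = 6
m[6] = 3*max(3,2) = 3*3 = 9
m[7] = 2*max(5,6) = 2*6 = 12
m[8] = 2*max(6,9) = 2*9 = 18
m[9] = 3*max(6,9) = 3*9 = 27
m[10] = 2*max(8,18) = 2*18 = 36
m[11] = 2*max(9,27) = 2*27 = 54
One optimal split: 3 + 3 + 3 + 2; product 3*3*3*2 = 54.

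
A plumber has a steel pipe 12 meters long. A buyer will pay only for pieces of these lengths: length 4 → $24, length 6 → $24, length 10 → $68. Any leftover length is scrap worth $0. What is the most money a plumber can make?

Consider every possible first cut. r[k] is the best of p[i]+r[k−i] over all sellable i≤k.
r[1] = 0
r[2] = 0
r[3] = 0
r[4] = 24
r[5] = 24
r[6] = 24
r[7] = 24
r[8] = 48  (first piece 4, then r[4]=24)
r[9] = 48
r[10] = 68
r[11] = 68
r[12] = 72  (first piece 4, then r[8]=48)
One optimal cutting: 4 + 4 + 4 → $72.

72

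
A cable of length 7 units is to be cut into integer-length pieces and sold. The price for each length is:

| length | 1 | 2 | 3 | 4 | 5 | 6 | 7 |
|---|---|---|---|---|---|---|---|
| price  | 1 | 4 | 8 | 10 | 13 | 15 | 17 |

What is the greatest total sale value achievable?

Consider every possible first cut. R[k] is the best of p[i]+R[k−i] over all sellable i≤k.
R[1] = 1
R[2] = 4
R[3] = 8
R[4] = 10
R[5] = 13
R[6] = 16  (first piece 3, then R[3]=8)
R[7] = 18  (first piece 3, then R[4]=10)
One optimal cutting: 4 + 3 → 10 + 8 = 18.

18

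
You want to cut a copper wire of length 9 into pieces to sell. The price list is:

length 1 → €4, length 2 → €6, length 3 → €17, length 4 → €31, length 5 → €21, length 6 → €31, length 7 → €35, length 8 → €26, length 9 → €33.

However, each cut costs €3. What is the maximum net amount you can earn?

Consider every possible first cut. net[k] is the best of p[i]+net[k−i] over all sellable i≤k, charging 3 whenever i<k.
net[1] = 4
net[2] = 6
net[3] = 17
net[4] = 31
net[5] = 32  (first piece 1, then net[4]=31)
net[6] = 34  (first piece 2, then net[4]=31)
net[7] = 45  (first piece 3, then net[4]=31)
net[8] = 59  (first piece 4, then net[4]=31)
net[9] = 60  (first piece 1, then net[8]=59)
One optimal plan: pieces 4 + 4 + 1 (2 cuts) → €66 − €6 = €60.

60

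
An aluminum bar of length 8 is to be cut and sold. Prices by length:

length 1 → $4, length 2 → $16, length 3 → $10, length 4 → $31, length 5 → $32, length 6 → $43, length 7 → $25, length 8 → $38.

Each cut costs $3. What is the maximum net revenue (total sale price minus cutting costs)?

59

Consider every possible first cut. r[k] is the best of p[i]+r[k−i] over all sellable i≤k, charging 3 whenever i<k.
r[1] = 4
r[2] = max(4+4-3, 16+0) = 16
r[3] = max(4+16-3, 16+4-3, 10+0) = 17
r[4] = max(4+17-3, 16+16-3, 10+4-3, 31+0) = 31
r[5] = max(4+31-3, 16+17-3, 10+16-3, 31+4-3, 32+0) = 32
r[6] = max(4+32-3, 16+31-3, 10+17-3, 31+16-3, 32+4-3, 43+0) = 44
r[7] = max(4+44-3, 16+32-3, 10+31-3, …, 43+4-3, 25+0) = 45
r[8] = max(4+45-3, 16+44-3, 10+32-3, …, 25+4-3, 38+0) = 59
One optimal plan: pieces 4 + 4 (1 cut) → $62 − $3 = $59.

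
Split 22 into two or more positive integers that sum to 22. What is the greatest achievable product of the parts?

2916

Fill prod[k] for k=2..22: at each k try every first piece i and multiply by the better of (k−i) uncut or prod[k−i].
prod[2] = 1×max(1,0) = 1×1 = 1
prod[3] = 1×max(2,1) = 1×2 = 2
prod[4] = 2×max(2,1) = 2×2 = 4
prod[5] = 2×max(3,2) = 2×3 = 6
prod[6] = 3×max(3,2) = 3×3 = 9
prod[7] = 2×max(5,6) = 2×6 = 12
prod[8] = 2×max(6,9) = 2×9 = 18
prod[9] = 3×max(6,9) = 3×9 = 27
prod[10] = 2×max(8,18) = 2×18 = 36
prod[11] = 2×max(9,27) = 2×27 = 54
prod[12] = 3×max(9,27) = 3×27 = 81
prod[13] = 2×max(11,54) = 2×54 = 108
prod[14] = 2×max(12,81) = 2×81 = 162
prod[15] = 3×max(12,81) = 3×81 = 243
prod[16] = 2×max(14,162) = 2×162 = 324
prod[17] = 2×max(15,243) = 2×243 = 486
prod[18] = 3×max(15,243) = 3×243 = 729
prod[19] = 2×max(17,486) = 2×486 = 972
prod[20] = 2×max(18,729) = 2×729 = 1458
prod[21] = 3×max(18,729) = 3×729 = 2187
prod[22] = 2×max(20,1458) = 2×1458 = 2916
One optimal split: 3 + 3 + 3 + 3 + 3 + 3 + 2 + 2; product 3×3×3×3×3×3×2×2 = 2916.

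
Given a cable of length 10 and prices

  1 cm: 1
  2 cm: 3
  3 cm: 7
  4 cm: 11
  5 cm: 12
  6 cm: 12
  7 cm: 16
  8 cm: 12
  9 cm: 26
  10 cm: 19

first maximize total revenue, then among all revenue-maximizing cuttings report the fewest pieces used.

Let r[k] be the best obtainable value from length k. For each k, try every first piece i and keep the best of price[i] + r[k−i].
r[1] = 1
r[2] = 3
r[3] = 7
r[4] = 11
r[5] = 12  (first piece 1, then r[4]=11)
r[6] = 14  (first piece 2, then r[4]=11)
r[7] = 18  (first piece 3, then r[4]=11)
r[8] = 22  (first piece 4, then r[4]=11)
r[9] = 26
r[10] = 27  (first piece 1, then r[9]=26)
Maximum revenue is 27.
Now minimize piece count subject to staying optimal: for each k, pieces[k] = 1 + min over i with p[i]+r[k−i]=r[k] of pieces[k−i].
pieces[7] = 2
pieces[8] = 2
pieces[9] = 1
pieces[10] = 2

2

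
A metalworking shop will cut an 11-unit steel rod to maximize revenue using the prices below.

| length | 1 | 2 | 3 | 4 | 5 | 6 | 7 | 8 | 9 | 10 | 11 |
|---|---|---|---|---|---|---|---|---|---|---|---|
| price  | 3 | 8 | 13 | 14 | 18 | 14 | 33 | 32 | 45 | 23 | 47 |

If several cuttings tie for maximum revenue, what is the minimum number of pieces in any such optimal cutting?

2

Consider every possible first cut. r[k] is the best of p[i]+r[k−i] over all sellable i≤k.
r[1] = 3
r[2] = max(3+3, 8+0) = 8
r[3] = max(3+8, 8+3, 13+0) = 13
r[4] = max(3+13, 8+8, 13+3, 14+0) = 16
r[5] = max(3+16, 8+13, 13+8, 14+3, 18+0) = 21
r[6] = max(3+21, 8+16, 13+13, 14+8, 18+3, 14+0) = 26
r[7] = max(3+26, 8+21, 13+16, …, 14+3, 33+0) = 33
r[8] = max(3+33, 8+26, 13+21, …, 33+3, 32+0) = 36
r[9] = max(3+36, 8+33, 13+26, …, 32+3, 45+0) = 45
r[10] = max(3+45, 8+36, 13+33, …, 45+3, 23+0) = 48
r[11] = max(3+48, 8+45, 13+36, …, 23+3, 47+0) = 53
Maximum revenue is $53.
Now minimize piece count subject to staying optimal: for each k, pieces[k] = 1 + min over i with p[i]+r[k−i]=r[k] of pieces[k−i].
pieces[8] = 2
pieces[9] = 1
pieces[10] = 2
pieces[11] = 2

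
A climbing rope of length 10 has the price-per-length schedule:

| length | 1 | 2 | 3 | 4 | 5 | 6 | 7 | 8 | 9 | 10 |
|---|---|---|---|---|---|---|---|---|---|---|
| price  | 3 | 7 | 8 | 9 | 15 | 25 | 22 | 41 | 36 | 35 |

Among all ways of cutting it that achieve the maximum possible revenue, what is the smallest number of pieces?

2

Consider every possible first cut. r[k] is the best of p[i]+r[k−i] over all sellable i≤k.
r[1] = 3
r[2] = max(3+3, 7+0) = 7
r[3] = max(3+7, 7+3, 8+0) = 10
r[4] = max(3+10, 7+7, 8+3, 9+0) = 14
r[5] = max(3+14, 7+10, 8+7, 9+3, 15+0) = 17
r[6] = max(3+17, 7+14, 8+10, 9+7, 15+3, 25+0) = 25
r[7] = max(3+25, 7+17, 8+14, …, 25+3, 22+0) = 28
r[8] = max(3+28, 7+25, 8+17, …, 22+3, 41+0) = 41
r[9] = max(3+41, 7+28, 8+25, …, 41+3, 36+0) = 44
r[10] = max(3+44, 7+41, 8+28, …, 36+3, 35+0) = 48
Maximum revenue is €48.
Now minimize piece count subject to staying optimal: for each k, pieces[k] = 1 + min over i with p[i]+r[k−i]=r[k] of pieces[k−i].
pieces[7] = 2
pieces[8] = 1
pieces[9] = 2
pieces[10] = 2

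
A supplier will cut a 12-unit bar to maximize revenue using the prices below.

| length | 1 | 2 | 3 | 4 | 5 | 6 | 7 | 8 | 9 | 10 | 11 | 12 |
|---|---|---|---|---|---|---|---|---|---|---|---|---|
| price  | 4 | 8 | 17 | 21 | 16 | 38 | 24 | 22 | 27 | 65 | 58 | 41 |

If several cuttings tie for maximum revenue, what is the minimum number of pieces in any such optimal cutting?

2

Build r[k] bottom-up: r[k] = max over allowed piece i of (p[i] + r[k−i]).
r[1] = 4
r[2] = max(4+4, 8+0) = 8
r[3] = max(4+8, 8+4, 17+0) = 17
r[4] = max(4+17, 8+8, 17+4, 21+0) = 21
r[5] = max(4+21, 8+17, 17+8, 21+4, 16+0) = 25
r[6] = max(4+25, 8+21, 17+17, 21+8, 16+4, 38+0) = 38
r[7] = max(4+38, 8+25, 17+21, …, 38+4, 24+0) = 42
r[8] = max(4+42, 8+38, 17+25, …, 24+4, 22+0) = 46
r[9] = max(4+46, 8+42, 17+38, …, 22+4, 27+0) = 55
r[10] = max(4+55, 8+46, 17+42, …, 27+4, 65+0) = 65
r[11] = max(4+65, 8+55, 17+46, …, 65+4, 58+0) = 69
r[12] = max(4+69, 8+65, 17+55, …, 58+4, 41+0) = 76
Maximum revenue is $76.
Now minimize piece count subject to staying optimal: for each k, pieces[k] = 1 + min over i with p[i]+r[k−i]=r[k] of pieces[k−i].
pieces[9] = 2
pieces[10] = 1
pieces[11] = 2
pieces[12] = 2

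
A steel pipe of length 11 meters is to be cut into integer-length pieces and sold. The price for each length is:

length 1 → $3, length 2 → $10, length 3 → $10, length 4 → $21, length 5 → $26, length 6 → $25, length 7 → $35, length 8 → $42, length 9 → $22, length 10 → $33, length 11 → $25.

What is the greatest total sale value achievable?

Build v[k] bottom-up: v[k] = max over allowed piece i of (p[i] + v[k−i]).
v[1] = 3
v[2] = 10
v[3] = 13  (first piece 1, then v[2]=10)
v[4] = 21
v[5] = 26
v[6] = 31  (first piece 2, then v[4]=21)
v[7] = 36  (first piece 2, then v[5]=26)
v[8] = 42  (first piece 4, then v[4]=21)
v[9] = 47  (first piece 4, then v[5]=26)
v[10] = 52  (first piece 2, then v[8]=42)
v[11] = 57  (first piece 2, then v[9]=47)
One optimal cutting: 5 + 4 + 2 → $26 + $21 + $10 = $57.

57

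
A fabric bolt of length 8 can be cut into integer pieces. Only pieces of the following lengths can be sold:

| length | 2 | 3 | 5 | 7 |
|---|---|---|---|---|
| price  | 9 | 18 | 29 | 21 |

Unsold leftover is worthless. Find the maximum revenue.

47

Consider every possible first cut. r[k] is the best of p[i]+r[k−i] over all sellable i≤k.
r[1] = 0
r[2] = 9
r[3] = 18
r[4] = 18
r[5] = 29
r[6] = 36  (first piece 3, then r[3]=18)
r[7] = 38  (first piece 2, then r[5]=29)
r[8] = 47  (first piece 3, then r[5]=29)
One optimal cutting: 5 + 3 → $47.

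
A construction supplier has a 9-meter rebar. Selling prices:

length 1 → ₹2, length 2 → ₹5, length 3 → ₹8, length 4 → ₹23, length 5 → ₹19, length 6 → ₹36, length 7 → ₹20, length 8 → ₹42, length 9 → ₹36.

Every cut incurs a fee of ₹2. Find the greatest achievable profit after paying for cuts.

Let v[k] be the best obtainable value from length k. For each k, try every first piece i and keep the best of price[i] + v[k−i] minus the 2 cut fee when i<k.
v[1] = 2
v[2] = 5
v[3] = 8
v[4] = 23
v[5] = 23  (first piece 1, then v[4]=23)
v[6] = 36
v[7] = 36  (first piece 1, then v[6]=36)
v[8] = 44  (first piece 4, then v[4]=23)
v[9] = 44  (first piece 1, then v[8]=44)
One optimal plan: pieces 4 + 4 + 1 (2 cuts) → ₹48 − ₹4 = ₹44.

44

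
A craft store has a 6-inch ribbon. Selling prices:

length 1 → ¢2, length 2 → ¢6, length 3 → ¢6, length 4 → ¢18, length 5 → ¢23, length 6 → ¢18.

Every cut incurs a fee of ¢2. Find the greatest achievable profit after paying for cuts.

23

Consider every possible first cut. v[k] is the best of p[i]+v[k−i] over all sellable i≤k, charging 2 whenever i<k.
v[1] = 2
v[2] = max(2+2-2, 6+0) = 6
v[3] = max(2+6-2, 6+2-2, 6+0) = 6
v[4] = max(2+6-2, 6+6-2, 6+2-2, 18+0) = 18
v[5] = max(2+18-2, 6+6-2, 6+6-2, 18+2-2, 23+0) = 23
v[6] = max(2+23-2, 6+18-2, 6+6-2, 18+6-2, 23+2-2, 18+0) = 23
One optimal plan: pieces 5 + 1 (1 cut) → ¢25 − ¢2 = ¢23.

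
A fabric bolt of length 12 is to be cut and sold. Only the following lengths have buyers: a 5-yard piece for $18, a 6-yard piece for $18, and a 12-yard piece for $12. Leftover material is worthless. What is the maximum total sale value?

36

Build f[k] bottom-up: f[k] = max over allowed piece i of (p[i] + f[k−i]).
f[1] = 0
f[2] = 0
f[3] = 0
f[4] = 0
f[5] = 18
f[6] = max(18+0, 18+0) = 18
f[7] = max(18+0, 18+0) = 18
f[8] = max(18+0, 18+0) = 18
f[9] = max(18+0, 18+0) = 18
f[10] = max(18+18, 18+0) = 36
f[11] = max(18+18, 18+18) = 36
f[12] = max(18+18, 18+18, 12+0) = 36
One optimal cutting: pieces 5 + 5 with 2 yards of scrap → $36.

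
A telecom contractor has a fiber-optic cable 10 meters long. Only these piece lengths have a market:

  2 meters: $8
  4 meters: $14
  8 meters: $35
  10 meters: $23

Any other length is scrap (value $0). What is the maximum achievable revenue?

Let r[k] be the best obtainable value from length k. For each k, try every first piece i and keep the best of price[i] + r[k−i].
r[1] = 0
r[2] = 8
r[3] = 8
r[4] = max(8+8, 14+0) = 16
r[5] = max(8+8, 14+0) = 16
r[6] = max(8+16, 14+8) = 24
r[7] = max(8+16, 14+8) = 24
r[8] = max(8+24, 14+16, 35+0) = 35
r[9] = max(8+24, 14+16, 35+0) = 35
r[10] = max(8+35, 14+24, 35+8, 23+0) = 43
One optimal cutting: 8 + 2 → $43.

43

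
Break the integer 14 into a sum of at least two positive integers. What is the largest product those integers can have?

162

Fill f[k] for k=2..14: at each k try every first piece i and multiply by the better of (k−i) uncut or f[k−i].
f[2] = 1×max(1,0) = 1×1 = 1
f[3] = 1×max(2,1) = 1×2 = 2
f[4] = 2×max(2,1) = 2×2 = 4
f[5] = 2×max(3,2) = 2×3 = 6
f[6] = 3×max(3,2) = 3×3 = 9
f[7] = 2×max(5,6) = 2×6 = 12
f[8] = 2×max(6,9) = 2×9 = 18
f[9] = 3×max(6,9) = 3×9 = 27
f[10] = 2×max(8,18) = 2×18 = 36
f[11] = 2×max(9,27) = 2×27 = 54
f[12] = 3×max(9,27) = 3×27 = 81
f[13] = 2×max(11,54) = 2×54 = 108
f[14] = 2×max(12,81) = 2×81 = 162
One optimal split: 3 + 3 + 3 + 3 + 2; product 3×3×3×3×2 = 162.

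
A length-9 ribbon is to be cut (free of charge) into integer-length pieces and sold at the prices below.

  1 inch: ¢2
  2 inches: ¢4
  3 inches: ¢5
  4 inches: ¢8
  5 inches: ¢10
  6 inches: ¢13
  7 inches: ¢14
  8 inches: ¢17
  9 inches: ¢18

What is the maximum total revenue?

19

Consider every possible first cut. best[k] is the best of p[i]+best[k−i] over all sellable i≤k.
best[1] = 2
best[2] = max(2+2, 4+0) = 4
best[3] = max(2+4, 4+2, 5+0) = 6
best[4] = max(2+6, 4+4, 5+2, 8+0) = 8
best[5] = max(2+8, 4+6, 5+4, 8+2, 10+0) = 10
best[6] = max(2+10, 4+8, 5+6, 8+4, 10+2, 13+0) = 13
best[7] = max(2+13, 4+10, 5+8, …, 13+2, 14+0) = 15
best[8] = max(2+15, 4+13, 5+10, …, 14+2, 17+0) = 17
best[9] = max(2+17, 4+15, 5+13, …, 17+2, 18+0) = 19
One optimal cutting: 6 + 1 + 1 + 1 → ¢13 + ¢2 + ¢2 + ¢2 = ¢19.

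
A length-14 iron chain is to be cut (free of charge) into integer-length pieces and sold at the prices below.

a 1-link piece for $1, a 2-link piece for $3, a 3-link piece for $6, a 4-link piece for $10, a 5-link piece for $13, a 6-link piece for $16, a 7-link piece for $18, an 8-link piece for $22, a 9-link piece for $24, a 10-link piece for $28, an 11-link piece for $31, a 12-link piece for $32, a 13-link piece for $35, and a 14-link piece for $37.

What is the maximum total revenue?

38

Let r[k] be the best obtainable value from length k. For each k, try every first piece i and keep the best of price[i] + r[k−i].
r[1] = 1
r[2] = 3
r[3] = 6
r[4] = 10
r[5] = 13
r[6] = 16
r[7] = 18
r[8] = 22
r[9] = 24
r[10] = 28
r[11] = 31
r[12] = 32  (first piece 1, then r[11]=31)
r[13] = 35  (first piece 5, then r[8]=22)
r[14] = 38  (first piece 4, then r[10]=28)
One optimal cutting: 10 + 4 → $28 + $10 = $38.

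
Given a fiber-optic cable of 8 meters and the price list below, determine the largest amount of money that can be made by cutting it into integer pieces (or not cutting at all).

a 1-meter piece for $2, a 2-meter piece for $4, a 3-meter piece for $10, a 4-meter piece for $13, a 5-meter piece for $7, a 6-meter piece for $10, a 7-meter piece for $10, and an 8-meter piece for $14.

Build R[k] bottom-up: R[k] = max over allowed piece i of (p[i] + R[k−i]).
R[1] = 2
R[2] = max(2+2, 4+0) = 4
R[3] = max(2+4, 4+2, 10+0) = 10
R[4] = max(2+10, 4+4, 10+2, 13+0) = 13
R[5] = max(2+13, 4+10, 10+4, 13+2, 7+0) = 15
R[6] = max(2+15, 4+13, 10+10, 13+4, 7+2, 10+0) = 20
R[7] = max(2+20, 4+15, 10+13, …, 10+2, 10+0) = 23
R[8] = max(2+23, 4+20, 10+15, …, 10+2, 14+0) = 26
One optimal cutting: 4 + 4 → $13 + $13 = $26.

26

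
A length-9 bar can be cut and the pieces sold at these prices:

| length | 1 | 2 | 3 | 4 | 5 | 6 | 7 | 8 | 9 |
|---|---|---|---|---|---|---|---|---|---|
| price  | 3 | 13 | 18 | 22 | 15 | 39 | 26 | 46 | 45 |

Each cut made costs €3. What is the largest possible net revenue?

54

Build v[k] bottom-up: v[k] = max over allowed piece i of (p[i] + v[k−i]) − 3 per cut.
v[1] = 3
v[2] = 13
v[3] = 18
v[4] = 23  (first piece 2, then v[2]=13)
v[5] = 28  (first piece 2, then v[3]=18)
v[6] = 39
v[7] = 39  (first piece 1, then v[6]=39)
v[8] = 49  (first piece 2, then v[6]=39)
v[9] = 54  (first piece 3, then v[6]=39)
One optimal plan: pieces 6 + 3 (1 cut) → €57 − €3 = €54.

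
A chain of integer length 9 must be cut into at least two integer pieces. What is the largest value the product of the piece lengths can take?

Define P[k] = max over 1≤i<k of i · max(k−i, P[k−i]); the inner max lets the remainder stay uncut if that's better.
P[2] = 1·max(1,0) = 1·1 = 1
P[3] = 1·max(2,1) = 1·2 = 2
P[4] = 2·max(2,1) = 2·2 = 4
P[5] = 2·max(3,2) = 2·3 = 6
P[6] = 3·max(3,2) = 3·3 = 9
P[7] = 2·max(5,6) = 2·6 = 12
P[8] = 2·max(6,9) = 2·9 = 18
P[9] = 3·max(6,9) = 3·9 = 27
One optimal split: 3 + 3 + 3; product 3·3·3 = 27.

27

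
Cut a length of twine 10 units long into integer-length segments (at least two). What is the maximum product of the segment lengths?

36

Define f[k] = max over 1≤i<k of i · max(k−i, f[k−i]); the inner max lets the remainder stay uncut if that's better.
f[2] = 1×max(1,0) = 1×1 = 1
f[3] = max(1×2, 2×1) = 2
f[4] = max(1×3, 2×2, 3×1) = 4
f[5] = max(1×4, 2×3, 3×2, 4×1) = 6
f[6] = max(1×6, 2×4, 3×3, 4×2, 5×1) = 9
f[7] = max(1×9, 2×6, 3×4, 4×3, 5×2, 6×1) = 12
f[8] = max(1×12, 2×9, 3×6, …, 6×2, 7×1) = 18
f[9] = max(1×18, 2×12, 3×9, …, 7×2, 8×1) = 27
f[10] = max(1×27, 2×18, 3×12, …, 8×2, 9×1) = 36
One optimal split: 3 + 3 + 2 + 2; product 3×3×2×2 = 36.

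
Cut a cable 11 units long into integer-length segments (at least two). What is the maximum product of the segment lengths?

54

Let g[k] be the best product for length k (with at least one cut). For each first piece i, the rest contributes max(k−i, g[k−i]).
g[2] = 1*max(1,0) = 1*1 = 1
g[3] = 1*max(2,1) = 1*2 = 2
g[4] = 2*max(2,1) = 2*2 = 4
g[5] = 2*max(3,2) = 2*3 = 6
g[6] = 3*max(3,2) = 3*3 = 9
g[7] = 2*max(5,6) = 2*6 = 12
g[8] = 2*max(6,9) = 2*9 = 18
g[9] = 3*max(6,9) = 3*9 = 27
g[10] = 2*max(8,18) = 2*18 = 36
g[11] = 2*max(9,27) = 2*27 = 54
One optimal split: 3 + 3 + 3 + 2; product 3*3*3*2 = 54.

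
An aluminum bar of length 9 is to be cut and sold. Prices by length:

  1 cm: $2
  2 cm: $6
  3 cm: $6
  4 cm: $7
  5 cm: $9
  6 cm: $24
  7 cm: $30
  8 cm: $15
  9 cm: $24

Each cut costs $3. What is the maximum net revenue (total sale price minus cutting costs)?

Consider every possible first cut. net[k] is the best of p[i]+net[k−i] over all sellable i≤k, charging 3 whenever i<k.
net[1] = 2
net[2] = max(2+2-3, 6+0) = 6
net[3] = max(2+6-3, 6+2-3, 6+0) = 6
net[4] = max(2+6-3, 6+6-3, 6+2-3, 7+0) = 9
net[5] = max(2+9-3, 6+6-3, 6+6-3, 7+2-3, 9+0) = 9
net[6] = max(2+9-3, 6+9-3, 6+6-3, 7+6-3, 9+2-3, 24+0) = 24
net[7] = max(2+24-3, 6+9-3, 6+9-3, …, 24+2-3, 30+0) = 30
net[8] = max(2+30-3, 6+24-3, 6+9-3, …, 30+2-3, 15+0) = 29
net[9] = max(2+29-3, 6+30-3, 6+24-3, …, 15+2-3, 24+0) = 33
One optimal plan: pieces 7 + 2 (1 cut) → $36 − $3 = $33.

33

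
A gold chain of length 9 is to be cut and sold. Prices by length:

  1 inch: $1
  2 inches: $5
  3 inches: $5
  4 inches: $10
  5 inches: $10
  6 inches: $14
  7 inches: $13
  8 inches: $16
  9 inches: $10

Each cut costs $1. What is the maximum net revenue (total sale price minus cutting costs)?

Build net[k] bottom-up: net[k] = max over allowed piece i of (p[i] + net[k−i]) − 1 per cut.
net[1] = 1
net[2] = max(1+1-1, 5+0) = 5
net[3] = max(1+5-1, 5+1-1, 5+0) = 5
net[4] = max(1+5-1, 5+5-1, 5+1-1, 10+0) = 10
net[5] = max(1+10-1, 5+5-1, 5+5-1, 10+1-1, 10+0) = 10
net[6] = max(1+10-1, 5+10-1, 5+5-1, 10+5-1, 10+1-1, 14+0) = 14
net[7] = max(1+14-1, 5+10-1, 5+10-1, …, 14+1-1, 13+0) = 14
net[8] = max(1+14-1, 5+14-1, 5+10-1, …, 13+1-1, 16+0) = 19
net[9] = max(1+19-1, 5+14-1, 5+14-1, …, 16+1-1, 10+0) = 19
One optimal plan: pieces 4 + 4 + 1 (2 cuts) → $21 − $2 = $19.

19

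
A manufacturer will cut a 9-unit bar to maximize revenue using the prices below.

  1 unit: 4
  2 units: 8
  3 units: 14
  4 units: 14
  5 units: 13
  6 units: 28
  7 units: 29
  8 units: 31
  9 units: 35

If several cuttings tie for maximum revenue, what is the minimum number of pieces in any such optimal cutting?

2

Let r[k] be the best obtainable value from length k. For each k, try every first piece i and keep the best of price[i] + r[k−i].
r[1] = 4
r[2] = 8  (first piece 1, then r[1]=4)
r[3] = 14
r[4] = 18  (first piece 1, then r[3]=14)
r[5] = 22  (first piece 1, then r[4]=18)
r[6] = 28  (first piece 3, then r[3]=14)
r[7] = 32  (first piece 1, then r[6]=28)
r[8] = 36  (first piece 1, then r[7]=32)
r[9] = 42  (first piece 3, then r[6]=28)
Maximum revenue is 42.
Now minimize piece count subject to staying optimal: for each k, pieces[k] = 1 + min over i with p[i]+r[k−i]=r[k] of pieces[k−i].
pieces[6] = 1
pieces[7] = 2
pieces[8] = 2
pieces[9] = 2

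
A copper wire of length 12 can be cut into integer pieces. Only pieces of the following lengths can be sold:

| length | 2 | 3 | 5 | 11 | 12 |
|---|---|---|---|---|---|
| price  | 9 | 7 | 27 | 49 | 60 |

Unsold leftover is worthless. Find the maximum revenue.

Build best[k] bottom-up: best[k] = max over allowed piece i of (p[i] + best[k−i]).
best[1] = 0
best[2] = 9
best[3] = 9
best[4] = 18  (first piece 2, then best[2]=9)
best[5] = 27
best[6] = 27
best[7] = 36  (first piece 2, then best[5]=27)
best[8] = 36
best[9] = 45  (first piece 2, then best[7]=36)
best[10] = 54  (first piece 5, then best[5]=27)
best[11] = 54
best[12] = 63  (first piece 2, then best[10]=54)
One optimal cutting: 5 + 5 + 2 → €63.

63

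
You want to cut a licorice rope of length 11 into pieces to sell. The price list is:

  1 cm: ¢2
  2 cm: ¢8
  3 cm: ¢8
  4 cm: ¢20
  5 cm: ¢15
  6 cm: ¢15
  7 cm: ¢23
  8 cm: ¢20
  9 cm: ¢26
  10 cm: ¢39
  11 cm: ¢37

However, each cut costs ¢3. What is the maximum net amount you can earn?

42

Build v[k] bottom-up: v[k] = max over allowed piece i of (p[i] + v[k−i]) − 3 per cut.
v[1] = 2
v[2] = max(2+2-3, 8+0) = 8
v[3] = max(2+8-3, 8+2-3, 8+0) = 8
v[4] = max(2+8-3, 8+8-3, 8+2-3, 20+0) = 20
v[5] = max(2+20-3, 8+8-3, 8+8-3, 20+2-3, 15+0) = 19
v[6] = max(2+19-3, 8+20-3, 8+8-3, 20+8-3, 15+2-3, 15+0) = 25
v[7] = max(2+25-3, 8+19-3, 8+20-3, …, 15+2-3, 23+0) = 25
v[8] = max(2+25-3, 8+25-3, 8+19-3, …, 23+2-3, 20+0) = 37
v[9] = max(2+37-3, 8+25-3, 8+25-3, …, 20+2-3, 26+0) = 36
v[10] = max(2+36-3, 8+37-3, 8+25-3, …, 26+2-3, 39+0) = 42
v[11] = max(2+42-3, 8+36-3, 8+37-3, …, 39+2-3, 37+0) = 42
One optimal plan: pieces 4 + 4 + 3 (2 cuts) → ¢48 − ¢6 = ¢42.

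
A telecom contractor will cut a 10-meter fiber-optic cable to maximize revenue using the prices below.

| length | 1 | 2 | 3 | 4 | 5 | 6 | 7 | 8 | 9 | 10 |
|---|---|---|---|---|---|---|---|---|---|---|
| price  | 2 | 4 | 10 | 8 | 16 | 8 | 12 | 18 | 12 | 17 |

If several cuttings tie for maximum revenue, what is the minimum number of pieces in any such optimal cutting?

2

Let r[k] be the best obtainable value from length k. For each k, try every first piece i and keep the best of price[i] + r[k−i].
r[1] = 2
r[2] = 4  (first piece 1, then r[1]=2)
r[3] = 10
r[4] = 12  (first piece 1, then r[3]=10)
r[5] = 16
r[6] = 20  (first piece 3, then r[3]=10)
r[7] = 22  (first piece 1, then r[6]=20)
r[8] = 26  (first piece 3, then r[5]=16)
r[9] = 30  (first piece 3, then r[6]=20)
r[10] = 32  (first piece 1, then r[9]=30)
Maximum revenue is $32.
Now minimize piece count subject to staying optimal: for each k, pieces[k] = 1 + min over i with p[i]+r[k−i]=r[k] of pieces[k−i].
pieces[7] = 3
pieces[8] = 2
pieces[9] = 3
pieces[10] = 2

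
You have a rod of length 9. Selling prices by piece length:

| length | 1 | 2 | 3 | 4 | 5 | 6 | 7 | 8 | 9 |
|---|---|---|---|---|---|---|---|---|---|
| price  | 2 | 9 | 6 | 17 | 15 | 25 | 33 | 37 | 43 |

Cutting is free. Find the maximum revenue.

Build R[k] bottom-up: R[k] = max over allowed piece i of (p[i] + R[k−i]).
R[1] = 2
R[2] = 9
R[3] = 11  (first piece 1, then R[2]=9)
R[4] = 18  (first piece 2, then R[2]=9)
R[5] = 20  (first piece 1, then R[4]=18)
R[6] = 27  (first piece 2, then R[4]=18)
R[7] = 33
R[8] = 37
R[9] = 43
Best is to sell the whole 9-meter piece uncut for 43.

43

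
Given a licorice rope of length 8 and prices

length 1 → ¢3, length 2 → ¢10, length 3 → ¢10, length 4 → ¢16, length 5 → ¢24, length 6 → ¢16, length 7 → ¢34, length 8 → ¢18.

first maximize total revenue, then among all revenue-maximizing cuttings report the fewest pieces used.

Build r[k] bottom-up: r[k] = max over allowed piece i of (p[i] + r[k−i]).
r[1] = 3
r[2] = max(3+3, 10+0) = 10
r[3] = max(3+10, 10+3, 10+0) = 13
r[4] = max(3+13, 10+10, 10+3, 16+0) = 20
r[5] = max(3+20, 10+13, 10+10, 16+3, 24+0) = 24
r[6] = max(3+24, 10+20, 10+13, 16+10, 24+3, 16+0) = 30
r[7] = max(3+30, 10+24, 10+20, …, 16+3, 34+0) = 34
r[8] = max(3+34, 10+30, 10+24, …, 34+3, 18+0) = 40
Maximum revenue is ¢40.
Now minimize piece count subject to staying optimal: for each k, pieces[k] = 1 + min over i with p[i]+r[k−i]=r[k] of pieces[k−i].
pieces[5] = 1
pieces[6] = 3
pieces[7] = 1
pieces[8] = 4

4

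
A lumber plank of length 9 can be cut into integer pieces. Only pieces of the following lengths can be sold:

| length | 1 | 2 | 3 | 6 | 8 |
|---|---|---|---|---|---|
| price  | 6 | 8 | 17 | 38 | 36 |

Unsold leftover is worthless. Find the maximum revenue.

Let best[k] be the best obtainable value from length k. For each k, try every first piece i and keep the best of price[i] + best[k−i].
best[1] = 6
best[2] = max(6+6, 8+0) = 12
best[3] = max(6+12, 8+6, 17+0) = 18
best[4] = max(6+18, 8+12, 17+6) = 24
best[5] = max(6+24, 8+18, 17+12) = 30
best[6] = max(6+30, 8+24, 17+18, 38+0) = 38
best[7] = max(6+38, 8+30, 17+24, 38+6) = 44
best[8] = max(6+44, 8+38, 17+30, 38+12, 36+0) = 50
best[9] = max(6+50, 8+44, 17+38, 38+18, 36+6) = 56
One optimal cutting: 6 + 1 + 1 + 1 → $56.

56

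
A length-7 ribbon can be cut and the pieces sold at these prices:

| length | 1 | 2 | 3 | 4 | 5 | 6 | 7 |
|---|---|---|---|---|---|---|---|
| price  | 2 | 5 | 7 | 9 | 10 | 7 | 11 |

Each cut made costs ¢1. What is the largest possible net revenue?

Build v[k] bottom-up: v[k] = max over allowed piece i of (p[i] + v[k−i]) − 1 per cut.
v[1] = 2
v[2] = 5
v[3] = 7
v[4] = 9  (first piece 2, then v[2]=5)
v[5] = 11  (first piece 2, then v[3]=7)
v[6] = 13  (first piece 2, then v[4]=9)
v[7] = 15  (first piece 2, then v[5]=11)
One optimal plan: pieces 3 + 2 + 2 (2 cuts) → ¢17 − ¢2 = ¢15.

15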